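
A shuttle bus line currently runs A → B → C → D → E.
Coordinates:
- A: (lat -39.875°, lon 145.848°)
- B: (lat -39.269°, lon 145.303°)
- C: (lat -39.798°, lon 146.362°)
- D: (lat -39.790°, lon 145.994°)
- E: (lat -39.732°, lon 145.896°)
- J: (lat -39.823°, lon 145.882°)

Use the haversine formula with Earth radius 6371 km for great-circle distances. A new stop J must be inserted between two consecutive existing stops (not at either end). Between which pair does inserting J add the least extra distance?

Added distance for inserting J between each consecutive pair:
A–B: 3.6 km
B–C: 12.0 km
C–D: 19.9 km
D–E: 9.9 km
Smallest added distance is 3.6 km, inserting between A and B.

between A and B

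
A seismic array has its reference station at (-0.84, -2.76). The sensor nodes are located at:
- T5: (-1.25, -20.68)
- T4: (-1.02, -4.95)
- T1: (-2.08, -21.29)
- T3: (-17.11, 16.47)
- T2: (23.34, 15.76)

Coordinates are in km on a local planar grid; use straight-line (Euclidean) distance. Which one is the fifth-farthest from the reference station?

T4

Distance to each, sorted:
T2: 30.5 km
T3: 25.2 km
T1: 18.6 km
T5: 17.9 km
T4: 2.2 km
The fifth-farthest is T4 at 2.2 km.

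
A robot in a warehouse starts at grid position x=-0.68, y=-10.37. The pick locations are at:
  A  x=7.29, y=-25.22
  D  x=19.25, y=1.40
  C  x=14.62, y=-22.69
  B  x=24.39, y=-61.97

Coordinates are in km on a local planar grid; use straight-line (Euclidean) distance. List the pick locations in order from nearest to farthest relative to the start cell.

Distance from the start cell at x=-0.68, y=-10.37 to each:
A x=7.29, y=-25.22: 16.9 km
C x=14.62, y=-22.69: 19.6 km
D x=19.25, y=1.40: 23.1 km
B x=24.39, y=-61.97: 57.4 km

A, C, D, B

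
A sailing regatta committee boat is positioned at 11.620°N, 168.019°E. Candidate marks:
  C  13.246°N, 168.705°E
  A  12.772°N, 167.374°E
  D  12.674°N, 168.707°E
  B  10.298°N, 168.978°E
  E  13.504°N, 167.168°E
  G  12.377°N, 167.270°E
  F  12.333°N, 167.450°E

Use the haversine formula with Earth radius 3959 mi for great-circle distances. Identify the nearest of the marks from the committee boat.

F

Distances from the committee boat (11.620°N, 168.019°E):
F: 62.5 mi
G: 72.8 mi
D: 86.4 mi
A: 90.7 mi
B: 112.1 mi
C: 121.5 mi
E: 142.3 mi
The nearest is F at 62.5 mi.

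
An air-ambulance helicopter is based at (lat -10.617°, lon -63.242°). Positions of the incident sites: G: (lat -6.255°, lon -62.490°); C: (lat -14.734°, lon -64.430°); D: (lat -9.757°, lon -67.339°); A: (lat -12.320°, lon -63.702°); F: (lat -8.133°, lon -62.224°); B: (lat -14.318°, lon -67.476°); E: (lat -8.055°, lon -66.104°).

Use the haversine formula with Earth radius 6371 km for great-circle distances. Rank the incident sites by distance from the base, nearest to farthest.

A, F, E, D, C, G, B

Computing each great-circle distance from (lat -10.617°, lon -63.242°):
A (lat -12.320°, lon -63.702°): 195.9 km
F (lat -8.133°, lon -62.224°): 297.9 km
E (lat -8.055°, lon -66.104°): 424.0 km
D (lat -9.757°, lon -67.339°): 458.5 km
C (lat -14.734°, lon -64.430°): 475.6 km
G (lat -6.255°, lon -62.490°): 492.0 km
B (lat -14.318°, lon -67.476°): 616.9 km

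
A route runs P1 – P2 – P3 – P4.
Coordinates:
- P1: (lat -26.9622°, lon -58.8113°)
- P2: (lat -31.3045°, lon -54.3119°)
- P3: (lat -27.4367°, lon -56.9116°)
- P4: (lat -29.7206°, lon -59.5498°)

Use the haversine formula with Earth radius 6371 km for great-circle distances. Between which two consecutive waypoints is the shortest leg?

P3–P4

Leg distances:
P1→P2: 651.1 km
P2→P3: 498.4 km
P3→P4: 361.7 km
The shortest leg is P3–P4 at 361.7 km.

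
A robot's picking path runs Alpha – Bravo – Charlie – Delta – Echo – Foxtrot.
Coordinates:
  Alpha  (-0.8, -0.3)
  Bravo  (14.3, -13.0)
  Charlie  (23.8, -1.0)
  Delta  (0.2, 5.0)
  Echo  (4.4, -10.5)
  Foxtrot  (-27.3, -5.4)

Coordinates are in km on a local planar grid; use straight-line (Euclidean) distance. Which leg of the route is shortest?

Bravo–Charlie

Leg distances:
Alpha→Bravo: 19.7 km
Bravo→Charlie: 15.3 km
Charlie→Delta: 24.4 km
Delta→Echo: 16.1 km
Echo→Foxtrot: 32.1 km
The shortest leg is Bravo–Charlie at 15.3 km.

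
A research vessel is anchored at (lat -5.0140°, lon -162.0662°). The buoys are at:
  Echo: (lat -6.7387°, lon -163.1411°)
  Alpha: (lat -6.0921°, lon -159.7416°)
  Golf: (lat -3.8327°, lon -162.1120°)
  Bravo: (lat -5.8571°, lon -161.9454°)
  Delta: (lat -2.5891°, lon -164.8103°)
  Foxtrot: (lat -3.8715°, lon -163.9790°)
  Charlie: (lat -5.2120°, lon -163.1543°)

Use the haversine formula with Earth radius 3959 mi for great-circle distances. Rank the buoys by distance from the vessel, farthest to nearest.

Delta, Alpha, Foxtrot, Echo, Golf, Charlie, Bravo

Distance from the vessel at (lat -5.0140°, lon -162.0662°) to each:
Delta (lat -2.5891°, lon -164.8103°): 252.7 mi
Alpha (lat -6.0921°, lon -159.7416°): 176.4 mi
Foxtrot (lat -3.8715°, lon -163.9790°): 153.6 mi
Echo (lat -6.7387°, lon -163.1411°): 140.2 mi
Golf (lat -3.8327°, lon -162.1120°): 81.7 mi
Charlie (lat -5.2120°, lon -163.1543°): 76.1 mi
Bravo (lat -5.8571°, lon -161.9454°): 58.8 mi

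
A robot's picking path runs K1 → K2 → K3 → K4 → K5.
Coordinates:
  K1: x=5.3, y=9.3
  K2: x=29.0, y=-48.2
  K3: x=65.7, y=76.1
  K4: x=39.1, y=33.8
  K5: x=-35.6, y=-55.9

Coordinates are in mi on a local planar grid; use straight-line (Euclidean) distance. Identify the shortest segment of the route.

Leg distances:
K1→K2: 62.2 mi
K2→K3: 129.6 mi
K3→K4: 50.0 mi
K4→K5: 116.7 mi
The shortest leg is K3–K4 at 50.0 mi.

K3–K4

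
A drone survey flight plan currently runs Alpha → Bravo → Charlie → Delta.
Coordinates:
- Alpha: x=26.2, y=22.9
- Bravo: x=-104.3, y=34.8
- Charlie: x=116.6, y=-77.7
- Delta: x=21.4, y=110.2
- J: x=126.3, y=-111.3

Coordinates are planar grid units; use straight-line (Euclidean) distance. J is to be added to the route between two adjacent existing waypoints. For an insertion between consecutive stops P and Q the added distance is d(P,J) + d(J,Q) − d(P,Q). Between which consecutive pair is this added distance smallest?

Added distance for inserting J between each consecutive pair:
Alpha–Bravo: 309.4
Bravo–Charlie: 60.1
Charlie–Delta: 69.4
Smallest added distance is 60.1, inserting between Bravo and Charlie.

between Bravo and Charlie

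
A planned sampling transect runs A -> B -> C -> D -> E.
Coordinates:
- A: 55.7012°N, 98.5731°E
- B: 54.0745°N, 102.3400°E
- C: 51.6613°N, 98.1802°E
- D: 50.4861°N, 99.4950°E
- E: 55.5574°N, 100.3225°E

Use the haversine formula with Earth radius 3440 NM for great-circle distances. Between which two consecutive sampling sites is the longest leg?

Leg distances:
A→B: 162.6 NM
B→C: 209.0 NM
C→D: 86.2 NM
D→E: 305.9 NM
The longest leg is D–E at 305.9 NM.

D–E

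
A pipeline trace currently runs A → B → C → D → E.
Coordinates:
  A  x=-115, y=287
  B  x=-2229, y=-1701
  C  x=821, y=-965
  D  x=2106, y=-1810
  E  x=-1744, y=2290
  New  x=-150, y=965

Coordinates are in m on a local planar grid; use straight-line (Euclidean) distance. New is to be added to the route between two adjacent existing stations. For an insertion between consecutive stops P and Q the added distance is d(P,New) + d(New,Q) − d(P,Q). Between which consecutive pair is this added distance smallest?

between D and E

Added distance for inserting New between each consecutive pair:
A–B: 1157.8 m
B–C: 2403.7 m
C–D: 4198.9 m
D–E: 24.8 m
Smallest added distance is 24.8 m, inserting between D and E.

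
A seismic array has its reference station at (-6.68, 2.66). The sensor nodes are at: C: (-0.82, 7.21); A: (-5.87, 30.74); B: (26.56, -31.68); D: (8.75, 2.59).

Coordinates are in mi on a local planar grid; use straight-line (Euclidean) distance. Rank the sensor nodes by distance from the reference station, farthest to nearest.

Distances from the reference station:
B (26.56, -31.68): 47.8 mi
A (-5.87, 30.74): 28.1 mi
D (8.75, 2.59): 15.4 mi
C (-0.82, 7.21): 7.4 mi

B, A, D, C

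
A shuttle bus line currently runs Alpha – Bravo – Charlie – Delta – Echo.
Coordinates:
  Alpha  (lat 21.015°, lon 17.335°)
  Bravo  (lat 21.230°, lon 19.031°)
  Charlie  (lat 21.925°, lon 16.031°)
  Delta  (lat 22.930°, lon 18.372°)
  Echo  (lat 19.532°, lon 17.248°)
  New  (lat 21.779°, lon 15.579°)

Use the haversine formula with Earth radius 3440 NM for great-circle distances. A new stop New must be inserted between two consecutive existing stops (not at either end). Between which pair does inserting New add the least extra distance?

Added distance for inserting New between each consecutive pair:
Alpha–Bravo: 208.1 NM
Bravo–Charlie: 49.7 NM
Charlie–Delta: 53.2 NM
Delta–Echo: 120.6 NM
Smallest added distance is 49.7 NM, inserting between Bravo and Charlie.

between Bravo and Charlie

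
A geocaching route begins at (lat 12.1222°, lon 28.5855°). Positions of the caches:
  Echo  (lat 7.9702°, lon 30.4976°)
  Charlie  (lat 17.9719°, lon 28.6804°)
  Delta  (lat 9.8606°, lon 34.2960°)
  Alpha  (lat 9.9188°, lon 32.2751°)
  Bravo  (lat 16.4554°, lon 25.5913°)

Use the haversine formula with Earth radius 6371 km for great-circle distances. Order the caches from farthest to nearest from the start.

Distance from the start at (lat 12.1222°, lon 28.5855°) to each:
Delta (lat 9.8606°, lon 34.2960°): 672.1 km
Charlie (lat 17.9719°, lon 28.6804°): 650.5 km
Bravo (lat 16.4554°, lon 25.5913°): 579.8 km
Echo (lat 7.9702°, lon 30.4976°): 506.9 km
Alpha (lat 9.9188°, lon 32.2751°): 471.3 km

Delta, Charlie, Bravo, Echo, Alpha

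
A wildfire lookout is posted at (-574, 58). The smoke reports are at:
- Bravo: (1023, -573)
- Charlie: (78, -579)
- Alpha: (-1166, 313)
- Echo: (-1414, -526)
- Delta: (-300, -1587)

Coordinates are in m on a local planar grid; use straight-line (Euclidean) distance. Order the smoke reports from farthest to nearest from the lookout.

Computing each straight-line distance from (-574, 58):
Bravo (1023, -573): 1717.1 m
Delta (-300, -1587): 1667.7 m
Echo (-1414, -526): 1023.1 m
Charlie (78, -579): 911.5 m
Alpha (-1166, 313): 644.6 m

Bravo, Delta, Echo, Charlie, Alpha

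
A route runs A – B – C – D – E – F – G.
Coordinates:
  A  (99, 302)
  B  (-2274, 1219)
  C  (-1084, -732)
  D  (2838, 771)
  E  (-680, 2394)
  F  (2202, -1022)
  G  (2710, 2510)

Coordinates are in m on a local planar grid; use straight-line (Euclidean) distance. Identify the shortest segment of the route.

B–C

Leg distances:
A→B: 2544.0 m
B→C: 2285.3 m
C→D: 4200.1 m
D→E: 3874.3 m
E→F: 4469.3 m
F→G: 3568.3 m
The shortest leg is B–C at 2285.3 m.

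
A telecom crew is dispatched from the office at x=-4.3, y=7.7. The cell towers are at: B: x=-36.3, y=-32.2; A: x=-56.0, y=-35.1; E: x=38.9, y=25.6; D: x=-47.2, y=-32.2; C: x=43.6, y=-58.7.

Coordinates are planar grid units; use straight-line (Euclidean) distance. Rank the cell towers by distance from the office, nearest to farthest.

E, B, D, A, C

Computing each straight-line distance from x=-4.3, y=7.7:
E x=38.9, y=25.6: 46.8
B x=-36.3, y=-32.2: 51.1
D x=-47.2, y=-32.2: 58.6
A x=-56.0, y=-35.1: 67.1
C x=43.6, y=-58.7: 81.9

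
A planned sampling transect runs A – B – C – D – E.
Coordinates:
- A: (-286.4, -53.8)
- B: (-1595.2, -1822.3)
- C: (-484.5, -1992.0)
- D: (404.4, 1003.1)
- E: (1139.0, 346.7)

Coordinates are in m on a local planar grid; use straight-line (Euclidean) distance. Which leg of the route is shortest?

D–E

Leg distances:
A→B: 2200.1 m
B→C: 1123.6 m
C→D: 3124.2 m
D→E: 985.1 m
The shortest leg is D–E at 985.1 m.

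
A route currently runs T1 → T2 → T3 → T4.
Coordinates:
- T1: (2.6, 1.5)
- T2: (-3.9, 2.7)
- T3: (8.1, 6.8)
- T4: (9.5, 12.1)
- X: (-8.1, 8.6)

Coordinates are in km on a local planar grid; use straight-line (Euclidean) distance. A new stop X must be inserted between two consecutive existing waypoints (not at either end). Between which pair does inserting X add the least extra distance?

Added distance for inserting X between each consecutive pair:
T1–T2: 13.5 km
T2–T3: 10.9 km
T3–T4: 28.8 km
Smallest added distance is 10.9 km, inserting between T2 and T3.

between T2 and T3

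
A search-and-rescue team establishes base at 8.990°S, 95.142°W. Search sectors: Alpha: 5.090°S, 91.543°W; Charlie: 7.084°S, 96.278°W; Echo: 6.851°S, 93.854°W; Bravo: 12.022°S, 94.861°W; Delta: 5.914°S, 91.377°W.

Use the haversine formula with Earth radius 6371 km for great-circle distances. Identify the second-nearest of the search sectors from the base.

Echo

Distance to each, sorted:
Charlie: 246.1 km
Echo: 276.9 km
Bravo: 338.5 km
Delta: 537.8 km
Alpha: 588.0 km
The second-nearest is Echo at 276.9 km.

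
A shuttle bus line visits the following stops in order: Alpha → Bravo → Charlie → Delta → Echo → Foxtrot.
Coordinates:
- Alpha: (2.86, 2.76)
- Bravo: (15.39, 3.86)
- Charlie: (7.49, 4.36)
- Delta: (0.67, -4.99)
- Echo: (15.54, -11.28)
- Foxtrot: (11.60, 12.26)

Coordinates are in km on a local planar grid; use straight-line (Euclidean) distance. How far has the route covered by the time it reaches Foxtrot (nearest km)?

72 km

Leg distances:
Alpha→Bravo: 12.6 km  (cumulative 12.6 km)
Bravo→Charlie: 7.9 km  (cumulative 20.5 km)
Charlie→Delta: 11.6 km  (cumulative 32.1 km)
Delta→Echo: 16.1 km  (cumulative 48.2 km)
Echo→Foxtrot: 23.9 km  (cumulative 72.1 km)
Cumulative distance at Foxtrot ≈ 72 km.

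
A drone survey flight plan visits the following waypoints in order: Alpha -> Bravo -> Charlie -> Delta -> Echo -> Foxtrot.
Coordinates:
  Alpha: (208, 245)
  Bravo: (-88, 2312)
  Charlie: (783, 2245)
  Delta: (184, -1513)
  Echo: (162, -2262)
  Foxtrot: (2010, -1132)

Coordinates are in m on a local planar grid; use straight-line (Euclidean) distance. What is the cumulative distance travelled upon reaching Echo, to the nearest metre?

7516 m

Leg distances:
Alpha→Bravo: 2088.1 m  (cumulative 2088.1 m)
Bravo→Charlie: 873.6 m  (cumulative 2961.7 m)
Charlie→Delta: 3805.4 m  (cumulative 6767.1 m)
Delta→Echo: 749.3 m  (cumulative 7516.4 m)
Cumulative distance at Echo ≈ 7516 m.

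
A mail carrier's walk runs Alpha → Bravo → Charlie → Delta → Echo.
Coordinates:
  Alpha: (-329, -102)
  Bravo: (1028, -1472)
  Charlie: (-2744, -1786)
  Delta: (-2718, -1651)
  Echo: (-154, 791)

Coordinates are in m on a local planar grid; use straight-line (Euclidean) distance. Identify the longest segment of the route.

Leg distances:
Alpha→Bravo: 1928.3 m
Bravo→Charlie: 3785.0 m
Charlie→Delta: 137.5 m
Delta→Echo: 3540.8 m
The longest leg is Bravo–Charlie at 3785.0 m.

Bravo–Charlie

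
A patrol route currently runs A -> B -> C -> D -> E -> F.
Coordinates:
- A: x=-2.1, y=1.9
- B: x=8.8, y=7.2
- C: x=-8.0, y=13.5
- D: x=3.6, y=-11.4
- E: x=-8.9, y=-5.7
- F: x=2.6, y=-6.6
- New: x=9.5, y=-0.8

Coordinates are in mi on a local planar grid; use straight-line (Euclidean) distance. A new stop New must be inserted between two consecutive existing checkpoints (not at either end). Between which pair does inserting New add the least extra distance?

Added distance for inserting New between each consecutive pair:
A–B: 7.8 mi
B–C: 12.7 mi
C–D: 7.3 mi
D–E: 17.4 mi
E–F: 16.5 mi
Smallest added distance is 7.3 mi, inserting between C and D.

between C and D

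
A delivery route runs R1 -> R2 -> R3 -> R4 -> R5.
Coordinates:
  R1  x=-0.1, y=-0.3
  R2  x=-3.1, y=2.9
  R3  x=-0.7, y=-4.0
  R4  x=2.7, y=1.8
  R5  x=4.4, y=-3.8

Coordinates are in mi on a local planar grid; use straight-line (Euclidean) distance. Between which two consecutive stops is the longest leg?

Leg distances:
R1→R2: 4.4 mi
R2→R3: 7.3 mi
R3→R4: 6.7 mi
R4→R5: 5.9 mi
The longest leg is R2–R3 at 7.3 mi.

R2–R3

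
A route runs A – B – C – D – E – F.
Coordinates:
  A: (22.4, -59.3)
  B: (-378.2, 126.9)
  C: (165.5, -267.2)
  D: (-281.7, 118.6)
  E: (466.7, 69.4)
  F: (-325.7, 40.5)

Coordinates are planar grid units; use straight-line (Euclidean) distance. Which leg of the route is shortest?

Leg distances:
A→B: 441.8
B→C: 671.5
C→D: 590.6
D→E: 750.0
E→F: 792.9
The shortest leg is A–B at 441.8.

A–B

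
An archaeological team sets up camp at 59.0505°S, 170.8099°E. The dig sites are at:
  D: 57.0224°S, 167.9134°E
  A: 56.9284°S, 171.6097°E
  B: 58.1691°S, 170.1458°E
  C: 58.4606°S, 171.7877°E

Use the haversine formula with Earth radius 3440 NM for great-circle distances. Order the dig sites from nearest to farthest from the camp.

C, B, A, D

Distances from the camp:
C 58.4606°S, 171.7877°E: 46.7 NM
B 58.1691°S, 170.1458°E: 56.8 NM
A 56.9284°S, 171.6097°E: 129.9 NM
D 57.0224°S, 167.9134°E: 152.6 NM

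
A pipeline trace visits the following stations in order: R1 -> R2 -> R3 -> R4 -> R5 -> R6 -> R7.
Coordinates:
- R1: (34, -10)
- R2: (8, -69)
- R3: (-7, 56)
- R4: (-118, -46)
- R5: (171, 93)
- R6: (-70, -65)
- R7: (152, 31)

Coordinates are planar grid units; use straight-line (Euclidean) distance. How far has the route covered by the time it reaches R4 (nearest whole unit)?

Leg distances:
R1→R2: 64.5  (cumulative 64.5)
R2→R3: 125.9  (cumulative 190.4)
R3→R4: 150.7  (cumulative 341.1)
Cumulative distance at R4 ≈ 341.

341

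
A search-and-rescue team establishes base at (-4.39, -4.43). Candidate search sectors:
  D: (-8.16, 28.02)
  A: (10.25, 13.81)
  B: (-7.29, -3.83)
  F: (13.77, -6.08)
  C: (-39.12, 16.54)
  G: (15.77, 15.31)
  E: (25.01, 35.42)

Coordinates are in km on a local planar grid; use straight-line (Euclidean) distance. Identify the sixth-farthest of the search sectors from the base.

F

Distances from the base ((-4.39, -4.43)):
E: 49.5 km
C: 40.6 km
D: 32.7 km
G: 28.2 km
A: 23.4 km
F: 18.2 km
B: 3.0 km
The sixth-farthest is F at 18.2 km.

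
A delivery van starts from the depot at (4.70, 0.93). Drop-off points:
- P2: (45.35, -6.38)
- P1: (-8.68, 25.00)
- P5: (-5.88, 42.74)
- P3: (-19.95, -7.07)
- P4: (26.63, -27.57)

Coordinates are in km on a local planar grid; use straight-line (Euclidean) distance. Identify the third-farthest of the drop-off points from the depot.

Distances from the depot ((4.70, 0.93)):
P5: 43.1 km
P2: 41.3 km
P4: 36.0 km
P1: 27.5 km
P3: 25.9 km
The third-farthest is P4 at 36.0 km.

P4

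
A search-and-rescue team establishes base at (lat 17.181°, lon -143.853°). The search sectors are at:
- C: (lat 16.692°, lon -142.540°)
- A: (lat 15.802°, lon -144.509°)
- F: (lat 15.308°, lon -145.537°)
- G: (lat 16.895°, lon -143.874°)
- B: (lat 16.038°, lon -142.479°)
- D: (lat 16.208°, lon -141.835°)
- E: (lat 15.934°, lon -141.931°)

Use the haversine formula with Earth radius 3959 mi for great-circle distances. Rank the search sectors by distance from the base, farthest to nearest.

Computing each great-circle distance from (lat 17.181°, lon -143.853°):
F (lat 15.308°, lon -145.537°): 171.0 mi
E (lat 15.934°, lon -141.931°): 153.7 mi
D (lat 16.208°, lon -141.835°): 149.5 mi
B (lat 16.038°, lon -142.479°): 120.5 mi
A (lat 15.802°, lon -144.509°): 104.7 mi
C (lat 16.692°, lon -142.540°): 93.1 mi
G (lat 16.895°, lon -143.874°): 19.8 mi

F, E, D, B, A, C, G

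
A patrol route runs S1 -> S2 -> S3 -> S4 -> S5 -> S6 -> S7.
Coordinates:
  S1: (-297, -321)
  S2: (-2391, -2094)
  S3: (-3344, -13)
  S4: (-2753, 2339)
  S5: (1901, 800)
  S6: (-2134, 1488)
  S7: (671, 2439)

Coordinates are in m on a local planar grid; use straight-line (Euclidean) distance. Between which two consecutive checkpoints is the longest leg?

S4–S5

Leg distances:
S1→S2: 2743.8 m
S2→S3: 2288.8 m
S3→S4: 2425.1 m
S4→S5: 4901.9 m
S5→S6: 4093.2 m
S6→S7: 2961.8 m
The longest leg is S4–S5 at 4901.9 m.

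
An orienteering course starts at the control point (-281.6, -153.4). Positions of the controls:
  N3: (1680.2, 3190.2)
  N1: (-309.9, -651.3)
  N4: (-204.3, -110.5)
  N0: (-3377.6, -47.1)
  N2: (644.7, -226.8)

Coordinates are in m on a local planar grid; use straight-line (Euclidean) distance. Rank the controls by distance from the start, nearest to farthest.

Distances from the start:
N4 (-204.3, -110.5): 88.4 m
N1 (-309.9, -651.3): 498.7 m
N2 (644.7, -226.8): 929.2 m
N0 (-3377.6, -47.1): 3097.8 m
N3 (1680.2, 3190.2): 3876.6 m

N4, N1, N2, N0, N3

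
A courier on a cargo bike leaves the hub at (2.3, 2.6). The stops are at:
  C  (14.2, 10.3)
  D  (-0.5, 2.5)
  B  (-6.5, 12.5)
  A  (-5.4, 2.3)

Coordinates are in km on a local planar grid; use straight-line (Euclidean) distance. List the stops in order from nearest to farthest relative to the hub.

Distances from the hub:
D (-0.5, 2.5): 2.8 km
A (-5.4, 2.3): 7.7 km
B (-6.5, 12.5): 13.2 km
C (14.2, 10.3): 14.2 km

D, A, B, C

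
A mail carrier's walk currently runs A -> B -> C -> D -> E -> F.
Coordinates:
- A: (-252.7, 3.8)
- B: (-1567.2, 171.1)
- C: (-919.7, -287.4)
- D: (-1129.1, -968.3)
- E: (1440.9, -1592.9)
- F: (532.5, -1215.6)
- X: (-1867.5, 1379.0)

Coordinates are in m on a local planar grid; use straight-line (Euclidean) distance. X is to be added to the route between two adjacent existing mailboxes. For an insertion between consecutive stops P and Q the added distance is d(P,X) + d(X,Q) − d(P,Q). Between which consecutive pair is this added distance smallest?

Added distance for inserting X between each consecutive pair:
A–B: 2040.6 m
B–C: 2368.4 m
C–D: 3665.4 m
D–E: 4263.1 m
E–F: 6998.0 m
Smallest added distance is 2040.6 m, inserting between A and B.

between A and B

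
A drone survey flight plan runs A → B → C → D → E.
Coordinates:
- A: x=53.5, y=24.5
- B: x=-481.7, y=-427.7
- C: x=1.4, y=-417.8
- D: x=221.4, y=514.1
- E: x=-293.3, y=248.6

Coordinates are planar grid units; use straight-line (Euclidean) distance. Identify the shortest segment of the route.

Leg distances:
A→B: 700.7
B→C: 483.2
C→D: 957.5
D→E: 579.1
The shortest leg is B–C at 483.2.

B–C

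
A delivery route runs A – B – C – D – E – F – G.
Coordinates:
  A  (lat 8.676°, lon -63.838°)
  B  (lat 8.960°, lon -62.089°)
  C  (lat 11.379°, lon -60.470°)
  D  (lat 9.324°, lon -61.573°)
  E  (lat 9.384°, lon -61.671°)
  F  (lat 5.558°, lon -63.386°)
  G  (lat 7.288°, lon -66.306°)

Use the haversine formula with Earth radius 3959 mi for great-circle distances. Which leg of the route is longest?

E–F

Leg distances:
A→B: 121.0 mi
B→C: 200.2 mi
C→D: 160.6 mi
D→E: 7.9 mi
E→F: 289.3 mi
F→G: 233.4 mi
The longest leg is E–F at 289.3 mi.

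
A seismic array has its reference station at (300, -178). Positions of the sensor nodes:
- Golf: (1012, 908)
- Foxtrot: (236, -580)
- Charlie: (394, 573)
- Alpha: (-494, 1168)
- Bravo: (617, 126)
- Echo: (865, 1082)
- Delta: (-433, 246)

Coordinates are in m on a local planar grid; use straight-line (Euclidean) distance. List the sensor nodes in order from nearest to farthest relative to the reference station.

Foxtrot, Bravo, Charlie, Delta, Golf, Echo, Alpha

Distances from the reference station:
Foxtrot (236, -580): 407.1 m
Bravo (617, 126): 439.2 m
Charlie (394, 573): 756.9 m
Delta (-433, 246): 846.8 m
Golf (1012, 908): 1298.6 m
Echo (865, 1082): 1380.9 m
Alpha (-494, 1168): 1562.7 m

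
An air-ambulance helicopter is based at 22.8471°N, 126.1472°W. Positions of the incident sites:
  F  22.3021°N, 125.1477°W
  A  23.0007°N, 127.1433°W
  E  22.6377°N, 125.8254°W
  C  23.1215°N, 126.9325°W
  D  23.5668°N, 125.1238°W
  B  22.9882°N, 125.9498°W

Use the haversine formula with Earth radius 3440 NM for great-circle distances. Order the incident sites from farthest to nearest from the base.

D, F, A, C, E, B

Distances from the base:
D 23.5668°N, 125.1238°W: 71.1 NM
F 22.3021°N, 125.1477°W: 64.4 NM
A 23.0007°N, 127.1433°W: 55.8 NM
C 23.1215°N, 126.9325°W: 46.4 NM
E 22.6377°N, 125.8254°W: 21.8 NM
B 22.9882°N, 125.9498°W: 13.8 NM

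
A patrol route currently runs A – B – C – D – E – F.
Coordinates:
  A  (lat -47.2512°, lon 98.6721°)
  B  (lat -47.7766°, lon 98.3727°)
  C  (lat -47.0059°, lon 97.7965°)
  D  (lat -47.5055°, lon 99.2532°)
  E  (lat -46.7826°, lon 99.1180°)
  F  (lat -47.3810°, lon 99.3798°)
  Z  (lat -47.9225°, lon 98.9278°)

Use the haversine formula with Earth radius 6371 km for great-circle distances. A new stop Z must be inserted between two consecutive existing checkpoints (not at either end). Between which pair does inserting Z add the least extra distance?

Added distance for inserting Z between each consecutive pair:
A–B: 59.0 km
B–C: 81.2 km
C–D: 61.9 km
D–E: 98.9 km
E–F: 127.2 km
Smallest added distance is 59.0 km, inserting between A and B.

between A and B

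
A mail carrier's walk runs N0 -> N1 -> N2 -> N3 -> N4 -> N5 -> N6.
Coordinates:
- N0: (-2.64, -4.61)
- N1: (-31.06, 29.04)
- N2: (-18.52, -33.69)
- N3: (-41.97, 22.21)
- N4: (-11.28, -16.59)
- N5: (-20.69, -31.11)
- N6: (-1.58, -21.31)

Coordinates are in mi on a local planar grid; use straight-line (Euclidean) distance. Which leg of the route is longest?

N1–N2

Leg distances:
N0→N1: 44.0 mi
N1→N2: 64.0 mi
N2→N3: 60.6 mi
N3→N4: 49.5 mi
N4→N5: 17.3 mi
N5→N6: 21.5 mi
The longest leg is N1–N2 at 64.0 mi.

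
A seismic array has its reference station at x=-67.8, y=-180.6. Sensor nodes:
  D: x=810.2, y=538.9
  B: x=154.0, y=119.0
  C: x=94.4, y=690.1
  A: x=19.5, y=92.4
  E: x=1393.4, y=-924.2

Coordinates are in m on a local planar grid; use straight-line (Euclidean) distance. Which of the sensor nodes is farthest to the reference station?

E

Distance to each, sorted:
E: 1639.5 m
D: 1135.1 m
C: 885.7 m
B: 372.8 m
A: 286.6 m
The farthest is E at 1639.5 m.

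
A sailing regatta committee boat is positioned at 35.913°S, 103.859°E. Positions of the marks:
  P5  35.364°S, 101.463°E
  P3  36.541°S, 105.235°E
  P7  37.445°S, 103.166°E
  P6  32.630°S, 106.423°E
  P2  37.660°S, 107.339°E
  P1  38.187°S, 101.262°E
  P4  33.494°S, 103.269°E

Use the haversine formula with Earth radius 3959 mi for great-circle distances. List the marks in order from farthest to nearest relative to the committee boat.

Distances from the committee boat:
P6 32.630°S, 106.423°E: 270.0 mi
P2 37.660°S, 107.339°E: 227.3 mi
P1 38.187°S, 101.262°E: 212.6 mi
P4 33.494°S, 103.269°E: 170.5 mi
P5 35.364°S, 101.463°E: 139.8 mi
P7 37.445°S, 103.166°E: 112.6 mi
P3 36.541°S, 105.235°E: 88.1 mi

P6, P2, P1, P4, P5, P7, P3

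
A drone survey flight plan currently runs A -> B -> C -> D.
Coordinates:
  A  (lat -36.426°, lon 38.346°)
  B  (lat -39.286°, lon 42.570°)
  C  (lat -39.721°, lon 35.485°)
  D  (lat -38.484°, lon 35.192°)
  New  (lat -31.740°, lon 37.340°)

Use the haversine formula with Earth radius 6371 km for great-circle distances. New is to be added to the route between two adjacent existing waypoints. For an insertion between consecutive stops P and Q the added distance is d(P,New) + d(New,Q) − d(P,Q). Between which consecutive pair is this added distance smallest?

Added distance for inserting New between each consecutive pair:
A–B: 1003.7 km
B–C: 1256.4 km
C–D: 1538.1 km
Smallest added distance is 1003.7 km, inserting between A and B.

between A and B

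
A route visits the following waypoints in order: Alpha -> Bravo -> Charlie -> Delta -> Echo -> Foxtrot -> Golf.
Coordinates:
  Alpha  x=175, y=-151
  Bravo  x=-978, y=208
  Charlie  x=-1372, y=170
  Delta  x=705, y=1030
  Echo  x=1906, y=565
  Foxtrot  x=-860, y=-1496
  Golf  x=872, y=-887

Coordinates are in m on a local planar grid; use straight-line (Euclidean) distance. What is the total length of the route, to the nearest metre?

10425 m

Leg distances:
Alpha→Bravo: 1207.6 m  (cumulative 1207.6 m)
Bravo→Charlie: 395.8 m  (cumulative 1603.4 m)
Charlie→Delta: 2248.0 m  (cumulative 3851.4 m)
Delta→Echo: 1287.9 m  (cumulative 5139.3 m)
Echo→Foxtrot: 3449.4 m  (cumulative 8588.7 m)
Foxtrot→Golf: 1835.9 m  (cumulative 10424.7 m)
Total route length ≈ 10425 m.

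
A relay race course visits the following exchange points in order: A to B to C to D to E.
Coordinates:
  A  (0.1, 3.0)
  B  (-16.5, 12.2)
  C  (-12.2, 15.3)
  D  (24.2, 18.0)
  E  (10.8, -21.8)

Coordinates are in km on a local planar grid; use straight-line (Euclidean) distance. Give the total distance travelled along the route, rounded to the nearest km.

Leg distances:
A→B: 19.0 km  (cumulative 19.0 km)
B→C: 5.3 km  (cumulative 24.3 km)
C→D: 36.5 km  (cumulative 60.8 km)
D→E: 42.0 km  (cumulative 102.8 km)
Total route length ≈ 103 km.

103 km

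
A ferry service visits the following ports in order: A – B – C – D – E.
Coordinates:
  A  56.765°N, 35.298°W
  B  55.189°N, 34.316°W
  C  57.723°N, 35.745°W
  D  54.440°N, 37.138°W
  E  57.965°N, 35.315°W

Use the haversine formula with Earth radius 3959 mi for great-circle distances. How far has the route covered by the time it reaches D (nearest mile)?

532 mi

Leg distances:
A→B: 115.3 mi  (cumulative 115.3 mi)
B→C: 183.4 mi  (cumulative 298.7 mi)
C→D: 233.1 mi  (cumulative 531.8 mi)
Cumulative distance at D ≈ 532 mi.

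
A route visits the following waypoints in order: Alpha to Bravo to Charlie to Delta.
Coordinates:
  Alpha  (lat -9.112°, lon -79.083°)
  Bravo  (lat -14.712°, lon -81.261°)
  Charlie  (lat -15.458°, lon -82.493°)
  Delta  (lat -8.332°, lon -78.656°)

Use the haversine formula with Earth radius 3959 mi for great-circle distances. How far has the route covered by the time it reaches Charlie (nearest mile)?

511 mi

Leg distances:
Alpha→Bravo: 414.0 mi  (cumulative 414.0 mi)
Bravo→Charlie: 97.0 mi  (cumulative 511.0 mi)
Cumulative distance at Charlie ≈ 511 mi.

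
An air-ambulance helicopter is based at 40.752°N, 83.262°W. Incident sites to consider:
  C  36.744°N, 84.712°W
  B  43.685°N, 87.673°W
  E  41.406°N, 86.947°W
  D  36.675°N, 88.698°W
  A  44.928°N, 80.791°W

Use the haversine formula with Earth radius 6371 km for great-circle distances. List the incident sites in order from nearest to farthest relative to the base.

Computing each great-circle distance from 40.752°N, 83.262°W:
E 41.406°N, 86.947°W: 317.3 km
C 36.744°N, 84.712°W: 463.0 km
B 43.685°N, 87.673°W: 488.0 km
A 44.928°N, 80.791°W: 506.1 km
D 36.675°N, 88.698°W: 653.9 km

E, C, B, A, D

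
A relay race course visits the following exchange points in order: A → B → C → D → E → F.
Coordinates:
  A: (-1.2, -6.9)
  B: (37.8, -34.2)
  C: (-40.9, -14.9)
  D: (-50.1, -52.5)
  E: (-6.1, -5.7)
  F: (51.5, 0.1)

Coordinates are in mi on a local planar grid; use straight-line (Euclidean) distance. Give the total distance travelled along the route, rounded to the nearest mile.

Leg distances:
A→B: 47.6 mi  (cumulative 47.6 mi)
B→C: 81.0 mi  (cumulative 128.6 mi)
C→D: 38.7 mi  (cumulative 167.3 mi)
D→E: 64.2 mi  (cumulative 231.6 mi)
E→F: 57.9 mi  (cumulative 289.5 mi)
Total route length ≈ 289 mi.

289 mi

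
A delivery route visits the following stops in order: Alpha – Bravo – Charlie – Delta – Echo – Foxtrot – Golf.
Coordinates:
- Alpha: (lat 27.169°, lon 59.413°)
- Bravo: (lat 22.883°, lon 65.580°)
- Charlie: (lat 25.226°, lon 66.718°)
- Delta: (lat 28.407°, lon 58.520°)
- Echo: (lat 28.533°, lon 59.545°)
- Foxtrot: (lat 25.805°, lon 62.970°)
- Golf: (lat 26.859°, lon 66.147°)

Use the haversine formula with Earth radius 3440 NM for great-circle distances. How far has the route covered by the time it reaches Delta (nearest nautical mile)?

1055 NM

Leg distances:
Alpha→Bravo: 422.7 NM  (cumulative 422.7 NM)
Bravo→Charlie: 153.9 NM  (cumulative 576.6 NM)
Charlie→Delta: 478.8 NM  (cumulative 1055.4 NM)
Cumulative distance at Delta ≈ 1055 NM.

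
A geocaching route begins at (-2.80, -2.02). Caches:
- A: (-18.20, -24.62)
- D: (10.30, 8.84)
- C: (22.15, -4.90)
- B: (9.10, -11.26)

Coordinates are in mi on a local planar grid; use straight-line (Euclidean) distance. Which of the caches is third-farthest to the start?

Distances from the start ((-2.80, -2.02)):
A: 27.3 mi
C: 25.1 mi
D: 17.0 mi
B: 15.1 mi
The third-farthest is D at 17.0 mi.

D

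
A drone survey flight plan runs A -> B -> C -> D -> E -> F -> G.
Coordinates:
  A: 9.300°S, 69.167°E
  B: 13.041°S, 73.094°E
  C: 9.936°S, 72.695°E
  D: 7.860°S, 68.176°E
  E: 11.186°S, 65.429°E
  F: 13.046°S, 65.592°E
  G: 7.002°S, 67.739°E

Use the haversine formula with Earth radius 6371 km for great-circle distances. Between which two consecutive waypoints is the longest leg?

Leg distances:
A→B: 597.1 km
B→C: 348.0 km
C→D: 547.5 km
D→E: 477.0 km
E→F: 207.6 km
F→G: 712.0 km
The longest leg is F–G at 712.0 km.

F–G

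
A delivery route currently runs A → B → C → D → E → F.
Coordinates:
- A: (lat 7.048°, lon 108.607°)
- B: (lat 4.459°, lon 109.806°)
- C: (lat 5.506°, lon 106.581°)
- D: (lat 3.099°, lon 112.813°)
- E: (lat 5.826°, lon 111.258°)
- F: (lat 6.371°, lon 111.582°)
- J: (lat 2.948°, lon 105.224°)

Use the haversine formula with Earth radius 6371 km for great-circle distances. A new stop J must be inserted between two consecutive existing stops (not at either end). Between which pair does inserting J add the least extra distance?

Added distance for inserting J between each consecutive pair:
A–B: 808.6 km
B–C: 481.5 km
C–D: 423.6 km
D–E: 1235.6 km
E–F: 1471.9 km
Smallest added distance is 423.6 km, inserting between C and D.

between C and D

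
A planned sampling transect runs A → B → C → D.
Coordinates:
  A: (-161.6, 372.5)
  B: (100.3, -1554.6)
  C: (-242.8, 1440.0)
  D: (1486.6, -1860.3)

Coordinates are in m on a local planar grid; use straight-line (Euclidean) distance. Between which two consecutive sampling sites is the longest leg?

C–D

Leg distances:
A→B: 1944.8 m
B→C: 3014.2 m
C→D: 3726.0 m
The longest leg is C–D at 3726.0 m.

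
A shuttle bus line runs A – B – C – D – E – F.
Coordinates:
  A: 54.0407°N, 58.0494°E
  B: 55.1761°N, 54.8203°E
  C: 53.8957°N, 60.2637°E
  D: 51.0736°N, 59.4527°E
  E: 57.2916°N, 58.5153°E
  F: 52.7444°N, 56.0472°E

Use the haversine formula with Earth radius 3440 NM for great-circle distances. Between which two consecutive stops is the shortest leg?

A–B

Leg distances:
A→B: 131.3 NM
B→C: 204.5 NM
C→D: 172.0 NM
D→E: 374.8 NM
E→F: 285.9 NM
The shortest leg is A–B at 131.3 NM.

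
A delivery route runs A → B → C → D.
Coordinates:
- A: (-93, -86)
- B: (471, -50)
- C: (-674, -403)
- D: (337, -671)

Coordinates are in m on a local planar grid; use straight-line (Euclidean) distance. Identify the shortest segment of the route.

A–B

Leg distances:
A→B: 565.1 m
B→C: 1198.2 m
C→D: 1045.9 m
The shortest leg is A–B at 565.1 m.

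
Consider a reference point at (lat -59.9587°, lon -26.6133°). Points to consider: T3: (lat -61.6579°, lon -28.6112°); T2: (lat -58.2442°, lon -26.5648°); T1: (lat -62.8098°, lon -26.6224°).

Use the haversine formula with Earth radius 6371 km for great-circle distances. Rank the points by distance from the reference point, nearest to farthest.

T2, T3, T1

Distance from the reference point at (lat -59.9587°, lon -26.6133°) to each:
T2 (lat -58.2442°, lon -26.5648°): 190.7 km
T3 (lat -61.6579°, lon -28.6112°): 217.8 km
T1 (lat -62.8098°, lon -26.6224°): 317.0 km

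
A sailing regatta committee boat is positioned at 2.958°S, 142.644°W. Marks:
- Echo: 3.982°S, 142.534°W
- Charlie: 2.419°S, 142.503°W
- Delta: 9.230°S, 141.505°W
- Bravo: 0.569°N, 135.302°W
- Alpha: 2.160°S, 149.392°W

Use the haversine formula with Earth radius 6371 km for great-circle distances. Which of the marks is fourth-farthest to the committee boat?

Distances from the committee boat (2.958°S, 142.644°W):
Bravo: 905.4 km
Alpha: 754.8 km
Delta: 708.7 km
Echo: 114.5 km
Charlie: 61.9 km
The fourth-farthest is Echo at 114.5 km.

Echo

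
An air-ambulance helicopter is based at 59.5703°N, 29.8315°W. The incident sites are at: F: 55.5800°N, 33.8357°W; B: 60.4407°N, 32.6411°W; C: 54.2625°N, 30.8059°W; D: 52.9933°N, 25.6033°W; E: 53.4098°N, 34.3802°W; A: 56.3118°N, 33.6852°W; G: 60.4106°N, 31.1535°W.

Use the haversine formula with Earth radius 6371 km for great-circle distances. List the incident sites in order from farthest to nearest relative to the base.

D, E, C, F, A, B, G

Distances from the base:
D 52.9933°N, 25.6033°W: 776.1 km
E 53.4098°N, 34.3802°W: 739.3 km
C 54.2625°N, 30.8059°W: 593.1 km
F 55.5800°N, 33.8357°W: 503.6 km
A 56.3118°N, 33.6852°W: 427.6 km
B 60.4407°N, 32.6411°W: 183.7 km
G 60.4106°N, 31.1535°W: 118.9 km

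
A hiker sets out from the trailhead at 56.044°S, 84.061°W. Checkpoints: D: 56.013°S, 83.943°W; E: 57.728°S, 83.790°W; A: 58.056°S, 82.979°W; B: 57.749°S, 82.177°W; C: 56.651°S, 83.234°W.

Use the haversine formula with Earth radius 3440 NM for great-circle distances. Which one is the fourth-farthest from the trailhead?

C

Distances from the trailhead (56.044°S, 84.061°W):
A: 125.9 NM
B: 119.6 NM
E: 101.5 NM
C: 45.7 NM
D: 4.4 NM
The fourth-farthest is C at 45.7 NM.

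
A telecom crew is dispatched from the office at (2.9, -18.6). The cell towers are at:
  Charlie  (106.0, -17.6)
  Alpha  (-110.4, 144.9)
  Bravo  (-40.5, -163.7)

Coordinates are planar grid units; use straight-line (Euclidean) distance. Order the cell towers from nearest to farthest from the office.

Distance from the office at (2.9, -18.6) to each:
Charlie (106.0, -17.6): 103.1
Bravo (-40.5, -163.7): 151.5
Alpha (-110.4, 144.9): 198.9

Charlie, Bravo, Alpha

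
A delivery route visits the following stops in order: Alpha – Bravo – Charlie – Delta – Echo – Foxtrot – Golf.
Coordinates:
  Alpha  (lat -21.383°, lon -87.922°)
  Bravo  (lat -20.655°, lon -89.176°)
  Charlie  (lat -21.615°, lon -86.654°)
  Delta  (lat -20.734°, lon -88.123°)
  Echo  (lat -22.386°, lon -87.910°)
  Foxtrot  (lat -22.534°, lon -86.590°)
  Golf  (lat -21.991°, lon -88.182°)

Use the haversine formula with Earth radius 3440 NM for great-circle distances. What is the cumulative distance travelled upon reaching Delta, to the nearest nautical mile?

333 NM

Leg distances:
Alpha→Bravo: 82.8 NM  (cumulative 82.8 NM)
Bravo→Charlie: 152.5 NM  (cumulative 235.3 NM)
Charlie→Delta: 97.8 NM  (cumulative 333.1 NM)
Cumulative distance at Delta ≈ 333 NM.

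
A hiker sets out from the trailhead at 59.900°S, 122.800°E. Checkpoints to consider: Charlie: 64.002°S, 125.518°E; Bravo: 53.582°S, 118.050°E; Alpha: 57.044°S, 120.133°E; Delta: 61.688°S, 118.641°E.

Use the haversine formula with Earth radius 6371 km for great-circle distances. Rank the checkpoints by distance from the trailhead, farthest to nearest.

Bravo, Charlie, Alpha, Delta

Distance from the trailhead at 59.900°S, 122.800°E to each:
Bravo 53.582°S, 118.050°E: 759.4 km
Charlie 64.002°S, 125.518°E: 477.6 km
Alpha 57.044°S, 120.133°E: 353.3 km
Delta 61.688°S, 118.641°E: 300.6 km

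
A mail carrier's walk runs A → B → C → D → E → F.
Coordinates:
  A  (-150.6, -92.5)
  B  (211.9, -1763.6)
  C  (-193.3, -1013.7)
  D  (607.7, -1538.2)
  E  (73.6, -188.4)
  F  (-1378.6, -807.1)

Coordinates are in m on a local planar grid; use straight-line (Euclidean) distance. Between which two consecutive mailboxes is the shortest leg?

B–C

Leg distances:
A→B: 1710.0 m
B→C: 852.4 m
C→D: 957.4 m
D→E: 1451.6 m
E→F: 1578.5 m
The shortest leg is B–C at 852.4 m.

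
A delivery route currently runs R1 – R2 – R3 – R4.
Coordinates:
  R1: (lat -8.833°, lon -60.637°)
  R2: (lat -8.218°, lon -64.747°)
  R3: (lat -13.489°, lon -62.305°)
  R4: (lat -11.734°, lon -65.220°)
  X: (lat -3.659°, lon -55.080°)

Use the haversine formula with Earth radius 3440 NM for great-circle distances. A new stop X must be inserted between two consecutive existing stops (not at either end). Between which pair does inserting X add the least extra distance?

Added distance for inserting X between each consecutive pair:
R1–R2: 846.3 NM
R2–R3: 1020.3 NM
R3–R4: 1302.1 NM
Smallest added distance is 846.3 NM, inserting between R1 and R2.

between R1 and R2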